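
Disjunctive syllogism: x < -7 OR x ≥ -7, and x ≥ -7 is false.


Disjunctive syllogism: from (P ∨ Q) and ¬P, infer Q.
One disjunct, 'x ≥ -7', is ruled out; the other must hold.

x < -7


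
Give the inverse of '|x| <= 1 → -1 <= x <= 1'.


The inverse of (P → Q) is (¬P → ¬Q). It is equivalent to the converse, not to the original.
Here P = '|x| <= 1' and Q = '-1 <= x <= 1'.

If not (|x| <= 1), then not (-1 <= x <= 1).


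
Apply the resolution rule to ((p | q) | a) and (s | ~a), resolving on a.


The clauses contain complementary literals a and ~a.
Resolution eliminates this pair and disjoins the remaining literals (merging duplicates).

((p | q) | s)


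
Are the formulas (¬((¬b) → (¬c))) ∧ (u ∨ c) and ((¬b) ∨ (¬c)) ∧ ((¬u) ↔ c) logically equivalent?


Compare truth tables:
b | c | u | φ | ψ
-----------------
F | F | F | F | F
T | F | F | F | F
F | T | F | T | T
T | T | F | F | F
F | F | T | F | T
T | F | T | F | T
F | T | T | T | F
T | T | T | F | F
They differ at row 5 (b=F, c=F, u=T): φ=F but ψ=T.

No, they are not logically equivalent.


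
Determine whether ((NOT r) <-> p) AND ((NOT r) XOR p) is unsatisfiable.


Truth table over {p, r}:
p | r | φ
---------
F | F | F
T | F | F
F | T | F
T | T | F
Every row is false.

Yes, it is a contradiction.


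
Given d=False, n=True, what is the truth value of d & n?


Conjunction is true only when both operands are true.
Substitute: d=False, n=True.
False & True evaluates to False.

False


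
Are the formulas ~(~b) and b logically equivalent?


Compare truth tables:
b | φ | ψ
---------
False | False | False
True | True | True
The columns φ and ψ agree on every row.

Yes, they are logically equivalent.


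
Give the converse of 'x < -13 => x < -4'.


The converse of (P → Q) is (Q → P). It is not in general equivalent to the original.
Here P = 'x < -13' and Q = 'x < -4'.

If x < -4, then x < -13.


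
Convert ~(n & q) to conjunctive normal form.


Step 1: Apply De Morgan: ¬(n ∧ q) = ¬n ∨ ¬q.

(~n) | (~q)


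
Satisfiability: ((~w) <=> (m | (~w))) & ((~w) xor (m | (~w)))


Check all 4 assignments over {m, w}:
m | w | φ
---------
False | False | False
True | False | False
False | True | False
True | True | False
No assignment makes the formula true.

Unsatisfiable.


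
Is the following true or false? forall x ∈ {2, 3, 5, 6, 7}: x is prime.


Evaluate the predicate on each element: 2:True, 3:True, 5:True, 6:False, 7:True.
Counterexample x = 6 fails the predicate.

False


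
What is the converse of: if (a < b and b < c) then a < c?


The converse of (P → Q) is (Q → P). It is not in general equivalent to the original.
Here P = '(a < b and b < c)' and Q = 'a < c'.

If a < c, then (a < b and b < c).


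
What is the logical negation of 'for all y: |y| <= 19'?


¬(for all x: φ) = there exists x: ¬φ, and ¬(there exists x: φ) = for all x: ¬φ.
Apply to the universal statement.

there exists y: NOT(|y| <= 19)


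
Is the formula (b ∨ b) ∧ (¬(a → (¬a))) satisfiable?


Search for a satisfying assignment over {a, b}.
Try a=T, b=T: the formula evaluates to T.
A satisfying assignment exists.

Satisfiable.


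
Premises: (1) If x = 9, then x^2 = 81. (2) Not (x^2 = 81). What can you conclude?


Modus tollens: from (P → Q) and ¬Q, infer ¬P.
Q = 'x^2 = 81' is denied; since P → Q, P must also fail.

Not (x = 9).


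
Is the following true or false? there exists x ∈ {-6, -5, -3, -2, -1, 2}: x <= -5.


Evaluate the predicate on each element: -6:T, -5:T, -3:F, -2:F, -1:F, 2:F.
Witness x = -6 satisfies the predicate.

T


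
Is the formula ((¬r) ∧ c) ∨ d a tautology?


Build the truth table over {c, d, r}:
c | d | r | φ
-------------
F | F | F | F
T | F | F | T
F | T | F | T
T | T | F | T
F | F | T | F
T | F | T | F
F | T | T | T
T | T | T | T
Counterexample at row 1: with c=F, d=F, r=F, the formula is F.

No, it is not a tautology.


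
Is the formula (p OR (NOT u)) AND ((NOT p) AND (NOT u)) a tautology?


Build the truth table over {p, u}:
p | u | φ
---------
F | F | T
T | F | F
F | T | F
T | T | F
Counterexample at row 2: with p=T, u=F, the formula is F.

No, it is not a tautology.


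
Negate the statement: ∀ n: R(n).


¬(∀ x: φ) = ∃ x: ¬φ, and ¬(∃ x: φ) = ∀ x: ¬φ.
Apply to the universal statement.

∃ n: ¬(R(n))


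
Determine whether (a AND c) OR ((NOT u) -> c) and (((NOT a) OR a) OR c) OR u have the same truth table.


Compare truth tables:
a | c | u | φ | ψ
-----------------
F | F | F | F | T
T | F | F | F | T
F | T | F | T | T
T | T | F | T | T
F | F | T | T | T
T | F | T | T | T
F | T | T | T | T
T | T | T | T | T
They differ at row 1 (a=F, c=F, u=F): φ=F but ψ=T.

No, they are not logically equivalent.


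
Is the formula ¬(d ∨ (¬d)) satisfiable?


Check all 2 assignments over {d}:
d | φ
-----
F | F
T | F
No assignment makes the formula true.

Unsatisfiable.


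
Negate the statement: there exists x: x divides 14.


¬(for all x: φ) = there exists x: ¬φ, and ¬(there exists x: φ) = for all x: ¬φ.
Apply to the existential statement.

for all x: NOT(x divides 14)


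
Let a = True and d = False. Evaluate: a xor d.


Exclusive or is true when exactly one operand is true.
Substitute: a=True, d=False.
True xor False evaluates to True.

True


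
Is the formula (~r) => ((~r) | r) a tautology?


Build the truth table over {r}:
r | φ
-----
False | True
True | True
Every row evaluates to true.

Yes, it is a tautology.


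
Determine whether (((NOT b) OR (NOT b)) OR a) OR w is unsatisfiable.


Truth table over {a, b, w}:
a | b | w | φ
-------------
F | F | F | T
T | F | F | T
F | T | F | F
T | T | F | T
F | F | T | T
T | F | T | T
F | T | T | T
T | T | T | T
Satisfying assignment at row 1: a=F, b=F, w=F gives T.

No, it is not a contradiction.


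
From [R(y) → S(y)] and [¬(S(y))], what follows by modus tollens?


Modus tollens: from (P → Q) and ¬Q, infer ¬P.
Q = 'S(y)' is denied; since P → Q, P must also fail.

Not (R(y)).


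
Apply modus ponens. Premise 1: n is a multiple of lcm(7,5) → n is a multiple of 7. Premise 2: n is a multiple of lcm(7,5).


Modus ponens: from (P → Q) and P, infer Q.
P = 'n is a multiple of lcm(7,5)' is asserted, and P → Q holds, so Q follows.

n is a multiple of 7.


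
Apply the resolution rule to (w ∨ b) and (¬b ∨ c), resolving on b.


The clauses contain complementary literals b and ¬b.
Resolution eliminates this pair and disjoins the remaining literals (merging duplicates).

(w ∨ c)


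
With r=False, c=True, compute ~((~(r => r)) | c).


Substitute r=False, c=True:
r => r = False => False = True
~(r => r) = False
(~(r => r)) | c = False | True = True
~((~(r => r)) | c) = False

False


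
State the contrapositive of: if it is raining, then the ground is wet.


The contrapositive of (P → Q) is (¬Q → ¬P); it is logically equivalent to the original.
Here P = 'it is raining' and Q = 'the ground is wet'.

If not (the ground is wet), then not (it is raining).


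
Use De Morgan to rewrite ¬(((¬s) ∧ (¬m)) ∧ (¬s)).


De Morgan: the negation of a conjunction is the disjunction of the negations.
Distribute ¬ across ∧, flipping it to ∨, and negate each literal.

(s ∨ m) ∨ s


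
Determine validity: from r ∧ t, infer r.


This matches the form of conjunction elimination: the conclusion follows in every model of the premises.

Valid.


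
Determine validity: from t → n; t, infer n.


This matches the form of modus ponens: the conclusion follows in every model of the premises.

Valid.


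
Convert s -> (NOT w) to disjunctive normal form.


Step 1: Rewrite s → (¬w) as ¬s ∨ (¬w).

(NOT s) OR (NOT w)


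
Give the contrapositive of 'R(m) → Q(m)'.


The contrapositive of (P → Q) is (¬Q → ¬P); it is logically equivalent to the original.
Here P = 'R(m)' and Q = 'Q(m)'.

If not (Q(m)), then not (R(m)).


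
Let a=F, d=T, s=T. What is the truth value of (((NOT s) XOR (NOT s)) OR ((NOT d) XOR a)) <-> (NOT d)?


Substitute a=F, d=T, s=T:
NOT s = F
NOT s = F
(NOT s) XOR (NOT s) = F XOR F = F
NOT d = F
(NOT d) XOR a = F XOR F = F
((NOT s) XOR (NOT s)) OR ((NOT d) XOR a) = F OR F = F
NOT d = F
(((NOT s) XOR (NOT s)) OR ((NOT d) XOR a)) <-> (NOT d) = F <-> F = T

T


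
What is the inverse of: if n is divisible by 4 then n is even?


The inverse of (P → Q) is (¬P → ¬Q). It is equivalent to the converse, not to the original.
Here P = 'n is divisible by 4' and Q = 'n is even'.

If not (n is divisible by 4), then not (n is even).


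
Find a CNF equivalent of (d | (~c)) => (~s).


Step 1: Rewrite as ¬(d ∨ (¬c)) ∨ (¬s) = (¬d ∧ ¬(¬c)) ∨ (¬s).
Step 2: Distribute ∨ over ∧.
Step 3: Eliminate any double negations (¬¬X = X).

((~d) | (~s)) & (c | (~s))


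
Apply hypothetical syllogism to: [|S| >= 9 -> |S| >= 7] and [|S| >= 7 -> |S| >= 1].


Hypothetical syllogism: from (P → Q) and (Q → R), infer (P → R).
Chain the two implications through the shared middle term '|S| >= 7'.

|S| >= 9 -> |S| >= 1


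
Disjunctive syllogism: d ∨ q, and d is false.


Disjunctive syllogism: from (P ∨ Q) and ¬P, infer Q.
One disjunct, 'd', is ruled out; the other must hold.

q


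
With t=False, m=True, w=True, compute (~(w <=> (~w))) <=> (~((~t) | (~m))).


Substitute t=False, m=True, w=True:
~w = False
w <=> (~w) = True <=> False = False
~(w <=> (~w)) = True
~t = True
~m = False
(~t) | (~m) = True | False = True
~((~t) | (~m)) = False
(~(w <=> (~w))) <=> (~((~t) | (~m))) = True <=> False = False

False


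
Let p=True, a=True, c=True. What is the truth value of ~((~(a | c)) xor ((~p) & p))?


Substitute p=True, a=True, c=True:
a | c = True | True = True
~(a | c) = False
~p = False
(~p) & p = False & True = False
(~(a | c)) xor ((~p) & p) = False xor False = False
~((~(a | c)) xor ((~p) & p)) = True

True


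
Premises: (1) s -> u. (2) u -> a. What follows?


Hypothetical syllogism: from (P → Q) and (Q → R), infer (P → R).
Chain the two implications through the shared middle term 'u'.

s -> a


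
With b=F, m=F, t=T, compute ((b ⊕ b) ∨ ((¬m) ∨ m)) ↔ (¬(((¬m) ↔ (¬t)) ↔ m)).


Substitute b=F, m=F, t=T:
b ⊕ b = F ⊕ F = F
¬m = T
(¬m) ∨ m = T ∨ F = T
(b ⊕ b) ∨ ((¬m) ∨ m) = F ∨ T = T
¬m = T
¬t = F
(¬m) ↔ (¬t) = T ↔ F = F
((¬m) ↔ (¬t)) ↔ m = F ↔ F = T
¬(((¬m) ↔ (¬t)) ↔ m) = F
((b ⊕ b) ∨ ((¬m) ∨ m)) ↔ (¬(((¬m) ↔ (¬t)) ↔ m)) = T ↔ F = F

F


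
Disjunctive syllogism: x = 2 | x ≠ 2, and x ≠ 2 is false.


Disjunctive syllogism: from (P ∨ Q) and ¬P, infer Q.
One disjunct, 'x ≠ 2', is ruled out; the other must hold.

x = 2


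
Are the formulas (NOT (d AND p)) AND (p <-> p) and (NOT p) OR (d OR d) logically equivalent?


Compare truth tables:
d | p | φ | ψ
-------------
F | F | T | T
T | F | T | T
F | T | T | F
T | T | F | T
They differ at row 3 (d=F, p=T): φ=T but ψ=F.

No, they are not logically equivalent.


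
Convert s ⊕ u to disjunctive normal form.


Step 1: s ⊕ u is true exactly when they disagree: (s ∧ ¬u) ∨ (¬s ∧ u).

(s ∧ (¬u)) ∨ ((¬s) ∧ u)


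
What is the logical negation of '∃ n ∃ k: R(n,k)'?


Negation flips each quantifier (∀↔∃) and negates the inner predicate.
¬(∃ n ∃ k: φ) = ∀ n ∀ k: ¬φ.

∀ n ∀ k: ¬(R(n,k))


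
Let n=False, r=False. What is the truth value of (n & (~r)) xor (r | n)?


Substitute n=False, r=False:
~r = True
n & (~r) = False & True = False
r | n = False | False = False
(n & (~r)) xor (r | n) = False xor False = False

False


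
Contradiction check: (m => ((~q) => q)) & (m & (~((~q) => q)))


Truth table over {m, q}:
m | q | φ
---------
False | False | False
True | False | False
False | True | False
True | True | False
Every row is false.

Yes, it is a contradiction.


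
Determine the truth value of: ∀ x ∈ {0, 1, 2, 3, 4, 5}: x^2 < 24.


Evaluate the predicate on each element: 0:T, 1:T, 2:T, 3:T, 4:T, 5:F.
Counterexample x = 5 fails the predicate.

F


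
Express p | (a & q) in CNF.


Step 1: Distribute ∨ over ∧: p ∨ (a ∧ q) = (p ∨ a) ∧ (p ∨ q).

(p | a) & (p | q)


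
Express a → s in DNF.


Step 1: Rewrite a → s as ¬a ∨ s.

(¬a) ∨ s


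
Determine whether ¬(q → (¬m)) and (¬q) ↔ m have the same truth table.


Compare truth tables:
m | q | φ | ψ
-------------
F | F | F | F
T | F | F | T
F | T | F | T
T | T | T | F
They differ at row 2 (m=T, q=F): φ=F but ψ=T.

No, they are not logically equivalent.


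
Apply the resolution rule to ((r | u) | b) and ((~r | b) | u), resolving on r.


The clauses contain complementary literals r and ~r.
Resolution eliminates this pair and disjoins the remaining literals (merging duplicates).

(u | b)


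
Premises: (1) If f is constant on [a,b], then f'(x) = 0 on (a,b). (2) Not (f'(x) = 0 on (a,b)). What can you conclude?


Modus tollens: from (P → Q) and ¬Q, infer ¬P.
Q = 'f'(x) = 0 on (a,b)' is denied; since P → Q, P must also fail.

Not (f is constant on [a,b]).


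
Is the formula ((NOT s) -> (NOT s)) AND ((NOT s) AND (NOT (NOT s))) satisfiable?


Check all 2 assignments over {s}:
s | φ
-----
F | F
T | F
No assignment makes the formula true.

Unsatisfiable.


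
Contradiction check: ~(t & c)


Truth table over {c, t}:
c | t | φ
---------
False | False | True
True | False | True
False | True | True
True | True | False
Satisfying assignment at row 1: c=False, t=False gives True.

No, it is not a contradiction.


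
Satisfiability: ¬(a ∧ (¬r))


Search for a satisfying assignment over {a, r}.
Try a=F, r=F: the formula evaluates to T.
A satisfying assignment exists.

Satisfiable.


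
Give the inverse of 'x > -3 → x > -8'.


The inverse of (P → Q) is (¬P → ¬Q). It is equivalent to the converse, not to the original.
Here P = 'x > -3' and Q = 'x > -8'.

If not (x > -3), then not (x > -8).


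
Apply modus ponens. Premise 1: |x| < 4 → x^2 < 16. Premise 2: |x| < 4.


Modus ponens: from (P → Q) and P, infer Q.
P = '|x| < 4' is asserted, and P → Q holds, so Q follows.

x^2 < 16.


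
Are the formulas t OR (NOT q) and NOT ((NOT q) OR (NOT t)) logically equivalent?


Compare truth tables:
q | t | φ | ψ
-------------
F | F | T | F
T | F | F | F
F | T | T | F
T | T | T | T
They differ at row 1 (q=F, t=F): φ=T but ψ=F.

No, they are not logically equivalent.


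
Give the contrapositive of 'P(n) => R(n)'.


The contrapositive of (P → Q) is (¬Q → ¬P); it is logically equivalent to the original.
Here P = 'P(n)' and Q = 'R(n)'.

If not (R(n)), then not (P(n)).


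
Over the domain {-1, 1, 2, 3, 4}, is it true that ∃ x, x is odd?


Evaluate the predicate on each element: -1:T, 1:T, 2:F, 3:T, 4:F.
Witness x = -1 satisfies the predicate.

T


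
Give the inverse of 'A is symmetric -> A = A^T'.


The inverse of (P → Q) is (¬P → ¬Q). It is equivalent to the converse, not to the original.
Here P = 'A is symmetric' and Q = 'A = A^T'.

If not (A is symmetric), then not (A = A^T).


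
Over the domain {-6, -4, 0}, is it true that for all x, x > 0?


Evaluate the predicate on each element: -6:F, -4:F, 0:F.
Counterexample x = -6 fails the predicate.

F


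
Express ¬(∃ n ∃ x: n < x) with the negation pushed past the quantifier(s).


Negation flips each quantifier (∀↔∃) and negates the inner predicate.
¬(∃ n ∃ x: φ) = ∀ n ∀ x: ¬φ.

∀ n ∀ x: ¬(n < x)


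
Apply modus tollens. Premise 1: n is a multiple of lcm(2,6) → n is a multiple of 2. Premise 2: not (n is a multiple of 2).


Modus tollens: from (P → Q) and ¬Q, infer ¬P.
Q = 'n is a multiple of 2' is denied; since P → Q, P must also fail.

Not (n is a multiple of lcm(2,6)).


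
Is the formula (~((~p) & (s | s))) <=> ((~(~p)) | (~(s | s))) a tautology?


Build the truth table over {p, s}:
p | s | φ
---------
False | False | True
True | False | True
False | True | True
True | True | True
Every row evaluates to true.

Yes, it is a tautology.


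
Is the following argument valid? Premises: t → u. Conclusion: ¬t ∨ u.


This matches the form of material implication: the conclusion follows in every model of the premises.

Valid.


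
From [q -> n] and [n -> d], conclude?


Hypothetical syllogism: from (P → Q) and (Q → R), infer (P → R).
Chain the two implications through the shared middle term 'n'.

q -> d


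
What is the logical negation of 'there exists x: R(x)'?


¬(for all x: φ) = there exists x: ¬φ, and ¬(there exists x: φ) = for all x: ¬φ.
Apply to the existential statement.

for all x: NOT(R(x))


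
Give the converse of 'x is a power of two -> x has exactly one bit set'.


The converse of (P → Q) is (Q → P). It is not in general equivalent to the original.
Here P = 'x is a power of two' and Q = 'x has exactly one bit set'.

If x has exactly one bit set, then x is a power of two.


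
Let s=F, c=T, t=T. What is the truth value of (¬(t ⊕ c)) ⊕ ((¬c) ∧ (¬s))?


Substitute s=F, c=T, t=T:
t ⊕ c = T ⊕ T = F
¬(t ⊕ c) = T
¬c = F
¬s = T
(¬c) ∧ (¬s) = F ∧ T = F
(¬(t ⊕ c)) ⊕ ((¬c) ∧ (¬s)) = T ⊕ F = T

T


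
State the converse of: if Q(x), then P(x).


The converse of (P → Q) is (Q → P). It is not in general equivalent to the original.
Here P = 'Q(x)' and Q = 'P(x)'.

If P(x), then Q(x).


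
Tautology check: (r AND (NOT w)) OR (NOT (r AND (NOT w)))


Build the truth table over {r, w}:
r | w | φ
---------
F | F | T
T | F | T
F | T | T
T | T | T
Every row evaluates to true.

Yes, it is a tautology.


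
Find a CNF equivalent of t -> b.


Step 1: Rewrite t → b as ¬t ∨ b.

(NOT t) OR b


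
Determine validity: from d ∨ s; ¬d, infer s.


This matches the form of disjunctive syllogism: the conclusion follows in every model of the premises.

Valid.


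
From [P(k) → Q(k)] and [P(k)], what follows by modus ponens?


Modus ponens: from (P → Q) and P, infer Q.
P = 'P(k)' is asserted, and P → Q holds, so Q follows.

Q(k).


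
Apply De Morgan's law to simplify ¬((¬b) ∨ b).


De Morgan: the negation of a disjunction is the conjunction of the negations.
Distribute ¬ across ∨, flipping it to ∧, and negate each literal.

b ∧ (¬b)


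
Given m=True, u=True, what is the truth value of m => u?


Implication is false only when antecedent is true and consequent is false.
Substitute: m=True, u=True.
True => True evaluates to True.

True


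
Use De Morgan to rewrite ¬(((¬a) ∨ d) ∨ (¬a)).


De Morgan: the negation of a disjunction is the conjunction of the negations.
Distribute ¬ across ∨, flipping it to ∧, and negate each literal.

(a ∧ (¬d)) ∧ a


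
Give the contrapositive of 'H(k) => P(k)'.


The contrapositive of (P → Q) is (¬Q → ¬P); it is logically equivalent to the original.
Here P = 'H(k)' and Q = 'P(k)'.

If not (P(k)), then not (H(k)).


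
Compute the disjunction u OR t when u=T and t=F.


Disjunction is false only when both operands are false.
Substitute: u=T, t=F.
T OR F evaluates to T.

T


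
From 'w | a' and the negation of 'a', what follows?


Disjunctive syllogism: from (P ∨ Q) and ¬P, infer Q.
One disjunct, 'a', is ruled out; the other must hold.

w


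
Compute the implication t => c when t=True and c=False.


Implication is false only when antecedent is true and consequent is false.
Substitute: t=True, c=False.
True => False evaluates to False.

False


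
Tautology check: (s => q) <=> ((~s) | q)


Build the truth table over {q, s}:
q | s | φ
---------
False | False | True
True | False | True
False | True | True
True | True | True
Every row evaluates to true.

Yes, it is a tautology.


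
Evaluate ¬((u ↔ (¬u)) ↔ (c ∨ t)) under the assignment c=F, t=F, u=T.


Substitute c=F, t=F, u=T:
¬u = F
u ↔ (¬u) = T ↔ F = F
c ∨ t = F ∨ F = F
(u ↔ (¬u)) ↔ (c ∨ t) = F ↔ F = T
¬((u ↔ (¬u)) ↔ (c ∨ t)) = F

F


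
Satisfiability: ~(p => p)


Check all 2 assignments over {p}:
p | φ
-----
False | False
True | False
No assignment makes the formula true.

Unsatisfiable.


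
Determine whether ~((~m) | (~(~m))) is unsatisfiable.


Truth table over {m}:
m | φ
-----
False | False
True | False
Every row is false.

Yes, it is a contradiction.


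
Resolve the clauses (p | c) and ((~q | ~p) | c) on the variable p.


The clauses contain complementary literals p and ~p.
Resolution eliminates this pair and disjoins the remaining literals (merging duplicates).

(c | ~q)


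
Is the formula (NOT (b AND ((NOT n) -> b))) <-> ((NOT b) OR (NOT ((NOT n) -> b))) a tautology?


Build the truth table over {b, n}:
b | n | φ
---------
F | F | T
T | F | T
F | T | T
T | T | T
Every row evaluates to true.

Yes, it is a tautology.


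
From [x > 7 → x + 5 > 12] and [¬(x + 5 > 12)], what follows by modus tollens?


Modus tollens: from (P → Q) and ¬Q, infer ¬P.
Q = 'x + 5 > 12' is denied; since P → Q, P must also fail.

Not (x > 7).


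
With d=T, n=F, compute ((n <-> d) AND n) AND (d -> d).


Substitute d=T, n=F:
n <-> d = F <-> T = F
(n <-> d) AND n = F AND F = F
d -> d = T -> T = T
((n <-> d) AND n) AND (d -> d) = F AND T = F

F


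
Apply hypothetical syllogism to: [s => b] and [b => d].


Hypothetical syllogism: from (P → Q) and (Q → R), infer (P → R).
Chain the two implications through the shared middle term 'b'.

s => d


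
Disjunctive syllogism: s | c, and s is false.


Disjunctive syllogism: from (P ∨ Q) and ¬P, infer Q.
One disjunct, 's', is ruled out; the other must hold.

c


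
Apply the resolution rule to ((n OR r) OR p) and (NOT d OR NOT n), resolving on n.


The clauses contain complementary literals n and NOTn.
Resolution eliminates this pair and disjoins the remaining literals (merging duplicates).

((r OR p) OR NOT d)


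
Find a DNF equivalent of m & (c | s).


Step 1: Distribute ∧ over ∨: m ∧ (c ∨ s) = (m ∧ c) ∨ (m ∧ s).

(m & c) | (m & s)


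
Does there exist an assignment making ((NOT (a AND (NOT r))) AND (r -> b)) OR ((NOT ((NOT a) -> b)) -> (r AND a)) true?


Search for a satisfying assignment over {a, b, r}.
Try a=F, b=F, r=F: the formula evaluates to T.
A satisfying assignment exists.

Satisfiable.


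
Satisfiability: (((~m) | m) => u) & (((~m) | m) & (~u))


Check all 4 assignments over {m, u}:
m | u | φ
---------
False | False | False
True | False | False
False | True | False
True | True | False
No assignment makes the formula true.

Unsatisfiable.


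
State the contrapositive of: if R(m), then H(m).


The contrapositive of (P → Q) is (¬Q → ¬P); it is logically equivalent to the original.
Here P = 'R(m)' and Q = 'H(m)'.

If not (H(m)), then not (R(m)).


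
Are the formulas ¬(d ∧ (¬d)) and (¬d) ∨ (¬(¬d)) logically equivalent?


Compare truth tables:
d | φ | ψ
---------
F | T | T
T | T | T
The columns φ and ψ agree on every row.

Yes, they are logically equivalent.


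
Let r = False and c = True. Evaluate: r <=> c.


Biconditional is true when both operands have the same truth value.
Substitute: r=False, c=True.
False <=> True evaluates to False.

False


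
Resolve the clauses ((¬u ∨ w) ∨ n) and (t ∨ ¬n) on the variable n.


The clauses contain complementary literals n and ¬n.
Resolution eliminates this pair and disjoins the remaining literals (merging duplicates).

((¬u ∨ w) ∨ t)


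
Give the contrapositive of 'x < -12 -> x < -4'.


The contrapositive of (P → Q) is (¬Q → ¬P); it is logically equivalent to the original.
Here P = 'x < -12' and Q = 'x < -4'.

If not (x < -4), then not (x < -12).


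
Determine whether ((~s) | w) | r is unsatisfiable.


Truth table over {r, s, w}:
r | s | w | φ
-------------
False | False | False | True
True | False | False | True
False | True | False | False
True | True | False | True
False | False | True | True
True | False | True | True
False | True | True | True
True | True | True | True
Satisfying assignment at row 1: r=False, s=False, w=False gives True.

No, it is not a contradiction.


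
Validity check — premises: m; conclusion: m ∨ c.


This matches the form of disjunction introduction: the conclusion follows in every model of the premises.

Valid.


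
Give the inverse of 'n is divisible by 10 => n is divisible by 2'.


The inverse of (P → Q) is (¬P → ¬Q). It is equivalent to the converse, not to the original.
Here P = 'n is divisible by 10' and Q = 'n is divisible by 2'.

If not (n is divisible by 10), then not (n is divisible by 2).


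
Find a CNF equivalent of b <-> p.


Step 1: Rewrite b ↔ p as (b → p) ∧ (p → b).
Step 2: Rewrite each implication as a disjunction.

((NOT b) OR p) AND ((NOT p) OR b)


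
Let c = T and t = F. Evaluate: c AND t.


Conjunction is true only when both operands are true.
Substitute: c=T, t=F.
T AND F evaluates to F.

F


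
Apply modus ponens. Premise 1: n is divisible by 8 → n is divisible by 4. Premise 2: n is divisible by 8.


Modus ponens: from (P → Q) and P, infer Q.
P = 'n is divisible by 8' is asserted, and P → Q holds, so Q follows.

n is divisible by 4.


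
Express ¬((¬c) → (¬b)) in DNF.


Step 1: Rewrite implication then negate: ¬(¬(¬c) ∨ (¬b)) = (¬c) ∧ ¬(¬b).
Step 2: Eliminate any double negations (¬¬X = X).

(¬c) ∧ b


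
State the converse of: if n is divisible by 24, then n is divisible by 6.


The converse of (P → Q) is (Q → P). It is not in general equivalent to the original.
Here P = 'n is divisible by 24' and Q = 'n is divisible by 6'.

If n is divisible by 6, then n is divisible by 24.


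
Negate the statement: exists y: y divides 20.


¬(forall x: φ) = exists x: ¬φ, and ¬(exists x: φ) = forall x: ¬φ.
Apply to the existential statement.

forall y: ~(y divides 20)


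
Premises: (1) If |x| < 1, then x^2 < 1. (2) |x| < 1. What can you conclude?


Modus ponens: from (P → Q) and P, infer Q.
P = '|x| < 1' is asserted, and P → Q holds, so Q follows.

x^2 < 1.


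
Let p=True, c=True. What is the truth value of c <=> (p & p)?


Substitute p=True, c=True:
p & p = True & True = True
c <=> (p & p) = True <=> True = True

True


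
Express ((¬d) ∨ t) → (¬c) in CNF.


Step 1: Rewrite as ¬((¬d) ∨ t) ∨ (¬c) = (¬(¬d) ∧ ¬t) ∨ (¬c).
Step 2: Distribute ∨ over ∧.
Step 3: Eliminate any double negations (¬¬X = X).

(d ∨ (¬c)) ∧ ((¬t) ∨ (¬c))


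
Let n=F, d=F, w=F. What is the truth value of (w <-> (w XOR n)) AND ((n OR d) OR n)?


Substitute n=F, d=F, w=F:
w XOR n = F XOR F = F
w <-> (w XOR n) = F <-> F = T
n OR d = F OR F = F
(n OR d) OR n = F OR F = F
(w <-> (w XOR n)) AND ((n OR d) OR n) = T AND F = F

F


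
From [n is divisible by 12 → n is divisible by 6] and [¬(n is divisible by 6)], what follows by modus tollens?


Modus tollens: from (P → Q) and ¬Q, infer ¬P.
Q = 'n is divisible by 6' is denied; since P → Q, P must also fail.

Not (n is divisible by 12).


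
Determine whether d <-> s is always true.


Build the truth table over {d, s}:
d | s | φ
---------
F | F | T
T | F | F
F | T | F
T | T | T
Counterexample at row 2: with d=T, s=F, the formula is F.

No, it is not a tautology.


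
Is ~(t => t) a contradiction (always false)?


Truth table over {t}:
t | φ
-----
False | False
True | False
Every row is false.

Yes, it is a contradiction.


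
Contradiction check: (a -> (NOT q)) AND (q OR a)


Truth table over {a, q}:
a | q | φ
---------
F | F | F
T | F | T
F | T | T
T | T | F
Satisfying assignment at row 2: a=T, q=F gives T.

No, it is not a contradiction.


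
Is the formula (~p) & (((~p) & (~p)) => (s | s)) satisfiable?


Search for a satisfying assignment over {p, s}.
Try p=False, s=True: the formula evaluates to True.
A satisfying assignment exists.

Satisfiable.


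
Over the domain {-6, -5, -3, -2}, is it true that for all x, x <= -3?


Evaluate the predicate on each element: -6:T, -5:T, -3:T, -2:F.
Counterexample x = -2 fails the predicate.

F


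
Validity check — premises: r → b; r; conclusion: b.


This matches the form of modus ponens: the conclusion follows in every model of the premises.

Valid.


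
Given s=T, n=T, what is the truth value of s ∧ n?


Conjunction is true only when both operands are true.
Substitute: s=T, n=T.
T ∧ T evaluates to T.

T


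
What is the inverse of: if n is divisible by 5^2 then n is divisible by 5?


The inverse of (P → Q) is (¬P → ¬Q). It is equivalent to the converse, not to the original.
Here P = 'n is divisible by 5^2' and Q = 'n is divisible by 5'.

If not (n is divisible by 5^2), then not (n is divisible by 5).


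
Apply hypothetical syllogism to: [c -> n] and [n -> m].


Hypothetical syllogism: from (P → Q) and (Q → R), infer (P → R).
Chain the two implications through the shared middle term 'n'.

c -> m


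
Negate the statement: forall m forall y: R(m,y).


Negation flips each quantifier (∀↔∃) and negates the inner predicate.
¬(forall m forall y: φ) = exists m exists y: ¬φ.

exists m exists y: ~(R(m,y))


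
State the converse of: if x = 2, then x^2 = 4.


The converse of (P → Q) is (Q → P). It is not in general equivalent to the original.
Here P = 'x = 2' and Q = 'x^2 = 4'.

If x^2 = 4, then x = 2.


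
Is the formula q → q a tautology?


Build the truth table over {q}:
q | φ
-----
F | T
T | T
Every row evaluates to true.

Yes, it is a tautology.


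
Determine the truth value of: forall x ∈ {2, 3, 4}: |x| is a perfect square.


Evaluate the predicate on each element: 2:False, 3:False, 4:True.
Counterexample x = 2 fails the predicate.

False


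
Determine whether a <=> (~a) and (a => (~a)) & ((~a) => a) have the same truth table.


Compare truth tables:
a | φ | ψ
---------
False | False | False
True | False | False
The columns φ and ψ agree on every row.

Yes, they are logically equivalent.


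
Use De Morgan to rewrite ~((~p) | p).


De Morgan: the negation of a disjunction is the conjunction of the negations.
Distribute ~ across |, flipping it to &, and negate each literal.

p & (~p)


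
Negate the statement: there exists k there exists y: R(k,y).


Negation flips each quantifier (∀↔∃) and negates the inner predicate.
¬(there exists k there exists y: φ) = for all k for all y: ¬φ.

for all k for all y: NOT(R(k,y))


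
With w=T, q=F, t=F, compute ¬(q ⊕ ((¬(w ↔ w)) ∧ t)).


Substitute w=T, q=F, t=F:
w ↔ w = T ↔ T = T
¬(w ↔ w) = F
(¬(w ↔ w)) ∧ t = F ∧ F = F
q ⊕ ((¬(w ↔ w)) ∧ t) = F ⊕ F = F
¬(q ⊕ ((¬(w ↔ w)) ∧ t)) = T

T


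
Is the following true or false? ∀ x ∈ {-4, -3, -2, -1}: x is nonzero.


Evaluate the predicate on each element: -4:T, -3:T, -2:T, -1:T.
Every element satisfies the predicate.

T


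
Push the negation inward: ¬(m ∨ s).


De Morgan: the negation of a disjunction is the conjunction of the negations.
Distribute ¬ across ∨, flipping it to ∧, and negate each literal.

(¬m) ∧ (¬s)


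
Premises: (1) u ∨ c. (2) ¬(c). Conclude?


Disjunctive syllogism: from (P ∨ Q) and ¬P, infer Q.
One disjunct, 'c', is ruled out; the other must hold.

u


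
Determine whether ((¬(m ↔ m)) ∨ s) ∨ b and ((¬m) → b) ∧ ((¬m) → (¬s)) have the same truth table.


Compare truth tables:
b | m | s | φ | ψ
-----------------
F | F | F | F | F
T | F | F | T | T
F | T | F | F | T
T | T | F | T | T
F | F | T | T | F
T | F | T | T | F
F | T | T | T | T
T | T | T | T | T
They differ at row 3 (b=F, m=T, s=F): φ=F but ψ=T.

No, they are not logically equivalent.


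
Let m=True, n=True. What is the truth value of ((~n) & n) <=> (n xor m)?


Substitute m=True, n=True:
~n = False
(~n) & n = False & True = False
n xor m = True xor True = False
((~n) & n) <=> (n xor m) = False <=> False = True

True


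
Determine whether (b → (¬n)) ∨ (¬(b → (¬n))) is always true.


Build the truth table over {b, n}:
b | n | φ
---------
F | F | T
T | F | T
F | T | T
T | T | T
Every row evaluates to true.

Yes, it is a tautology.


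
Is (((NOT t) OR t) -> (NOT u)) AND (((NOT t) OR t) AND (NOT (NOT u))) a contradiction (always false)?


Truth table over {t, u}:
t | u | φ
---------
F | F | F
T | F | F
F | T | F
T | T | F
Every row is false.

Yes, it is a contradiction.


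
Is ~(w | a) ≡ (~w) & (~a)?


Compare truth tables:
a | w | φ | ψ
-------------
False | False | True | True
True | False | False | False
False | True | False | False
True | True | False | False
The columns φ and ψ agree on every row.

Yes, they are logically equivalent.


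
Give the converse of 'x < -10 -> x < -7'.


The converse of (P → Q) is (Q → P). It is not in general equivalent to the original.
Here P = 'x < -10' and Q = 'x < -7'.

If x < -7, then x < -10.


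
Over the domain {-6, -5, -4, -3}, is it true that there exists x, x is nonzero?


Evaluate the predicate on each element: -6:T, -5:T, -4:T, -3:T.
Witness x = -6 satisfies the predicate.

T


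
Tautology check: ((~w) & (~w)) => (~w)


Build the truth table over {w}:
w | φ
-----
False | True
True | True
Every row evaluates to true.

Yes, it is a tautology.


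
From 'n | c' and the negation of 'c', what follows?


Disjunctive syllogism: from (P ∨ Q) and ¬P, infer Q.
One disjunct, 'c', is ruled out; the other must hold.

n


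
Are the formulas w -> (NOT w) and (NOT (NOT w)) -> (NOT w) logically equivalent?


Compare truth tables:
w | φ | ψ
---------
F | T | T
T | F | F
The columns φ and ψ agree on every row.

Yes, they are logically equivalent.


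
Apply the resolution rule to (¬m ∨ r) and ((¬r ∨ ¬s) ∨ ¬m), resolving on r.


The clauses contain complementary literals r and ¬r.
Resolution eliminates this pair and disjoins the remaining literals (merging duplicates).

(¬m ∨ ¬s)


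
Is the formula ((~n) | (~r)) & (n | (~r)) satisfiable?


Search for a satisfying assignment over {n, r}.
Try n=False, r=False: the formula evaluates to True.
A satisfying assignment exists.

Satisfiable.


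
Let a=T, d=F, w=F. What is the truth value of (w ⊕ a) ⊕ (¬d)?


Substitute a=T, d=F, w=F:
w ⊕ a = F ⊕ T = T
¬d = T
(w ⊕ a) ⊕ (¬d) = T ⊕ T = F

F


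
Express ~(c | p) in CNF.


Step 1: Apply De Morgan: ¬(c ∨ p) = ¬c ∧ ¬p.

(~c) & (~p)


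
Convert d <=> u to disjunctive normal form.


Step 1: d ↔ u is true exactly when both agree: (d ∧ u) ∨ (¬d ∧ ¬u).

(d & u) | ((~d) & (~u))


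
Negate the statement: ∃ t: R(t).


¬(∀ x: φ) = ∃ x: ¬φ, and ¬(∃ x: φ) = ∀ x: ¬φ.
Apply to the existential statement.

∀ t: ¬(R(t))


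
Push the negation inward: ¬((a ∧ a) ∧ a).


De Morgan: the negation of a conjunction is the disjunction of the negations.
Distribute ¬ across ∧, flipping it to ∨, and negate each literal.

((¬a) ∨ (¬a)) ∨ (¬a)


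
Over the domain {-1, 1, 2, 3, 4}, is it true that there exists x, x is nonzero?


Evaluate the predicate on each element: -1:T, 1:T, 2:T, 3:T, 4:T.
Witness x = -1 satisfies the predicate.

T


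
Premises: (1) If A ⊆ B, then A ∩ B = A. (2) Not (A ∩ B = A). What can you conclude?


Modus tollens: from (P → Q) and ¬Q, infer ¬P.
Q = 'A ∩ B = A' is denied; since P → Q, P must also fail.

Not (A ⊆ B).


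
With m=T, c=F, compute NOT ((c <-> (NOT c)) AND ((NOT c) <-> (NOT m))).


Substitute m=T, c=F:
NOT c = T
c <-> (NOT c) = F <-> T = F
NOT c = T
NOT m = F
(NOT c) <-> (NOT m) = T <-> F = F
(c <-> (NOT c)) AND ((NOT c) <-> (NOT m)) = F AND F = F
NOT ((c <-> (NOT c)) AND ((NOT c) <-> (NOT m))) = T

T


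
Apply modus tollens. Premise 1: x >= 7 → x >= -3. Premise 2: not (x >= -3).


Modus tollens: from (P → Q) and ¬Q, infer ¬P.
Q = 'x >= -3' is denied; since P → Q, P must also fail.

Not (x >= 7).


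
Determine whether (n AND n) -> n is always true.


Build the truth table over {n}:
n | φ
-----
F | T
T | T
Every row evaluates to true.

Yes, it is a tautology.


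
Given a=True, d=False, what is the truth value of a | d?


Disjunction is false only when both operands are false.
Substitute: a=True, d=False.
True | False evaluates to True.

True


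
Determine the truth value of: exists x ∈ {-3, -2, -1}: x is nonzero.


Evaluate the predicate on each element: -3:True, -2:True, -1:True.
Witness x = -3 satisfies the predicate.

True


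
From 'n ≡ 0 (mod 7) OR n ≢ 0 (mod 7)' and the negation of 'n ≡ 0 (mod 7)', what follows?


Disjunctive syllogism: from (P ∨ Q) and ¬P, infer Q.
One disjunct, 'n ≡ 0 (mod 7)', is ruled out; the other must hold.

n ≢ 0 (mod 7)


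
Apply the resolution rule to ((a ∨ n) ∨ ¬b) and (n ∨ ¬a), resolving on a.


The clauses contain complementary literals a and ¬a.
Resolution eliminates this pair and disjoins the remaining literals (merging duplicates).

(n ∨ ¬b)


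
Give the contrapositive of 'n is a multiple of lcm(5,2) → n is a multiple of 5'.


The contrapositive of (P → Q) is (¬Q → ¬P); it is logically equivalent to the original.
Here P = 'n is a multiple of lcm(5,2)' and Q = 'n is a multiple of 5'.

If not (n is a multiple of 5), then not (n is a multiple of lcm(5,2)).


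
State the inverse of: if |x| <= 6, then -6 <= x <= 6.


The inverse of (P → Q) is (¬P → ¬Q). It is equivalent to the converse, not to the original.
Here P = '|x| <= 6' and Q = '-6 <= x <= 6'.

If not (|x| <= 6), then not (-6 <= x <= 6).


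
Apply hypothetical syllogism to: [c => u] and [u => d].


Hypothetical syllogism: from (P → Q) and (Q → R), infer (P → R).
Chain the two implications through the shared middle term 'u'.

c => d


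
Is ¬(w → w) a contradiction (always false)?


Truth table over {w}:
w | φ
-----
F | F
T | F
Every row is false.

Yes, it is a contradiction.


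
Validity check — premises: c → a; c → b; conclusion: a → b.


This is (no valid rule). There exist truth assignments where the premises are all true but the conclusion is false.

Invalid.


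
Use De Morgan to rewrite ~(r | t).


De Morgan: the negation of a disjunction is the conjunction of the negations.
Distribute ~ across |, flipping it to &, and negate each literal.

(~r) & (~t)


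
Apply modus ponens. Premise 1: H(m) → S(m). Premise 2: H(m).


Modus ponens: from (P → Q) and P, infer Q.
P = 'H(m)' is asserted, and P → Q holds, so Q follows.

S(m).


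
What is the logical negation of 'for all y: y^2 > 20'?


¬(for all x: φ) = there exists x: ¬φ, and ¬(there exists x: φ) = for all x: ¬φ.
Apply to the universal statement.

there exists y: NOT(y^2 > 20)


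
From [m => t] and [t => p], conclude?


Hypothetical syllogism: from (P → Q) and (Q → R), infer (P → R).
Chain the two implications through the shared middle term 't'.

m => p


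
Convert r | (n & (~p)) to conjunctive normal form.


Step 1: Distribute ∨ over ∧: r ∨ (n ∧ (¬p)) = (r ∨ n) ∧ (r ∨ (¬p)).

(r | n) & (r | (~p))


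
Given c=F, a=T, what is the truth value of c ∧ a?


Conjunction is true only when both operands are true.
Substitute: c=F, a=T.
F ∧ T evaluates to F.

F
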